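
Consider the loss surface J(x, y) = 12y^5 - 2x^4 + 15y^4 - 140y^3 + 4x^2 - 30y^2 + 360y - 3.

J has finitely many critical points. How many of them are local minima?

J separates as a function of x plus a function of y, so ∇J=0 decouples.
∂J/∂x = -8x(x - 1)(x + 1) = 0 at x ∈ {-1, 0, 1}; ∂J/∂y = 60(y - 2)(y - 1)(y + 1)(y + 3) = 0 at y ∈ {-3, -1, 1, 2}.
The Hessian is diagonal: diag(J_xx, J_yy). Second derivatives: J_xx(-1)=-16, J_xx(0)=8, J_xx(1)=-16; J_yy(-3)=-2400, J_yy(-1)=720, J_yy(1)=-480, J_yy(2)=900.
Local minima occur where both diagonal entries positive: (0, -1), (0, 2). Count: 2.

2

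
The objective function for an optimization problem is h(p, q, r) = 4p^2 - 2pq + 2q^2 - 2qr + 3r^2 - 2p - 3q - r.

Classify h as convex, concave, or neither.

h is quadratic, so its Hessian is the constant matrix H = [[8, -2, 0], [-2, 4, -2], [0, -2, 6]].
Leading principal minors: 8, 28, 136.
All positive ⇒ H ≻ 0 ⇒ convex.

convex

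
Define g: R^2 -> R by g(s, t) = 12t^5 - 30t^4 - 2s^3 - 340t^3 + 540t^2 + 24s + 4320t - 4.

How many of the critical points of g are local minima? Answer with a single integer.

g separates as a function of s plus a function of t, so ∇g=0 decouples.
∂g/∂s = -6(s - 2)(s + 2) = 0 at s ∈ {-2, 2}; ∂g/∂t = 60(t - 4)(t - 3)(t + 2)(t + 3) = 0 at t ∈ {-3, -2, 3, 4}.
The Hessian is diagonal: diag(g_ss, g_tt). Second derivatives: g_ss(-2)=24, g_ss(2)=-24; g_tt(-3)=-2520, g_tt(-2)=1800, g_tt(3)=-1800, g_tt(4)=2520.
Local minima occur where both diagonal entries positive: (-2, -2), (-2, 4). Count: 2.

2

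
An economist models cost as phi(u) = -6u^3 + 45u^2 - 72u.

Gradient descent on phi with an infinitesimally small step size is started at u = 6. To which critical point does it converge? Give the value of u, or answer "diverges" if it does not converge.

phi'(u) = -18(u - 4)(u - 1), so phi'(6) = -180.
Gradient descent moves in the -phi' direction, i.e. u is increasing.
There is no critical point above u=6, and phi' keeps the same sign, so the iterate runs off to +∞.

diverges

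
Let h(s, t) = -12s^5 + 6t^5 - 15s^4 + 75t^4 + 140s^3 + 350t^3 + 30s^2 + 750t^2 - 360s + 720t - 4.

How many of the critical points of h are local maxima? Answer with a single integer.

h separates as a function of s plus a function of t, so ∇h=0 decouples.
∂h/∂s = -60(s - 2)(s - 1)(s + 1)(s + 3) = 0 at s ∈ {-3, -1, 1, 2}; ∂h/∂t = 30(t + 1)(t + 2)(t + 3)(t + 4) = 0 at t ∈ {-4, -3, -2, -1}.
The Hessian is diagonal: diag(h_ss, h_tt). Second derivatives: h_ss(-3)=2400, h_ss(-1)=-720, h_ss(1)=480, h_ss(2)=-900; h_tt(-4)=-180, h_tt(-3)=60, h_tt(-2)=-60, h_tt(-1)=180.
Local maxima occur where both diagonal entries negative: (-1, -4), (-1, -2), (2, -4), (2, -2). Count: 4.

4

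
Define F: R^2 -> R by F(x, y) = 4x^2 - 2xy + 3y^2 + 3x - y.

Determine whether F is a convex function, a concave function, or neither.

F is quadratic, so its Hessian is the constant matrix H = [[8, -2], [-2, 6]].
det(H) = 44, tr(H) = 14.
det(H) > 0 and tr(H) > 0, so H is positive definite everywhere: convex.

convex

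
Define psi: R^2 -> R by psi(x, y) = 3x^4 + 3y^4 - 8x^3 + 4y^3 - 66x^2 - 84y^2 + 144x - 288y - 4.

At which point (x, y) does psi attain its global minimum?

psi(x,y) separates as P(x) + Q(y) − 4, so its minimum is min P + min Q − 4.
P'(x) = 12(x - 4)(x - 1)(x + 3) vanishes at x ∈ {-3, 1, 4}; Q'(y) = 12(y - 4)(y + 2)(y + 3) vanishes at y ∈ {-3, -2, 4}.
Local minima of P (where P''>0): P(-3)=-567, P(4)=-224. Local minima of Q: Q(-3)=243, Q(4)=-1472.
So the global minimum of psi is P(-3) + Q(4) − 4 = -567 − 1472 − 4 = -2043, attained at (-3, 4).

(-3, 4)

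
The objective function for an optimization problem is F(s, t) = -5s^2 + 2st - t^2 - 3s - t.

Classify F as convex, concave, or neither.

concave

F is quadratic, so its Hessian is the constant matrix H = [[-10, 2], [2, -2]].
det(H) = 16, tr(H) = -12.
det(H) > 0 and tr(H) < 0, so H is negative definite everywhere: concave.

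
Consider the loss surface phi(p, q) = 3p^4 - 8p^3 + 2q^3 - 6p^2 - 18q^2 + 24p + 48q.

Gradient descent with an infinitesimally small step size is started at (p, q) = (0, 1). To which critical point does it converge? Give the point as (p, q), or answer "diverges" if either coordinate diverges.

phi is separable, so gradient descent decouples: p follows -∂phi/∂p, q follows -∂phi/∂q.
∂phi/∂p = 12(p - 2)(p - 1)(p + 1); at p=0 this is 24, so p decreases.
∂phi/∂q = 6(q - 4)(q - 2); at q=1 this is 18, so q decreases.
The q-coordinate has no critical point in that direction and runs off to infinity.

diverges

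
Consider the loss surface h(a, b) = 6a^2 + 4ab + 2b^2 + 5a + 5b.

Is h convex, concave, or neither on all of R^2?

h is quadratic, so its Hessian is the constant matrix H = [[12, 4], [4, 4]].
det(H) = 32, tr(H) = 16.
det(H) > 0 and tr(H) > 0, so H is positive definite everywhere: convex.

convex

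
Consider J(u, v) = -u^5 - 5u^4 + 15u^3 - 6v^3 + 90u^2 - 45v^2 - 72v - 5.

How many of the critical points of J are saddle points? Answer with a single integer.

4

J separates as a function of u plus a function of v, so ∇J=0 decouples.
∂J/∂u = -5u(u - 3)(u + 3)(u + 4) = 0 at u ∈ {-4, -3, 0, 3}; ∂J/∂v = -18(v + 1)(v + 4) = 0 at v ∈ {-4, -1}.
The Hessian is diagonal: diag(J_uu, J_vv). Second derivatives: J_uu(-4)=140, J_uu(-3)=-90, J_uu(0)=180, J_uu(3)=-630; J_vv(-4)=54, J_vv(-1)=-54.
Saddle points occur where the two diagonal entries have opposite signs: (-4, -1), (-3, -4), (0, -1), (3, -4). Count: 4.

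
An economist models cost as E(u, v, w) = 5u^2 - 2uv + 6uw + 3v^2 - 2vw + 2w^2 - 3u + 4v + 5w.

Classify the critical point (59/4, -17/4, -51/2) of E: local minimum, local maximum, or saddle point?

The Hessian is constant: H = [[10, -2, 6], [-2, 6, -2], [6, -2, 4]].
Leading principal minors: Δ₁ = 10, Δ₂ = 56, Δ₃ = 16.
All leading minors are positive, so H is positive definite: a local minimum.

local minimum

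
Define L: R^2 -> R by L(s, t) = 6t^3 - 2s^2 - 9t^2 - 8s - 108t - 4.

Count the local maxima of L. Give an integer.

1

L separates as a function of s plus a function of t, so ∇L=0 decouples.
∂L/∂s = -4(s + 2) = 0 at s ∈ {-2}; ∂L/∂t = 18(t - 3)(t + 2) = 0 at t ∈ {-2, 3}.
The Hessian is diagonal: diag(L_ss, L_tt). Second derivatives: L_ss(-2)=-4; L_tt(-2)=-90, L_tt(3)=90.
Local maxima occur where both diagonal entries negative: (-2, -2). Count: 1.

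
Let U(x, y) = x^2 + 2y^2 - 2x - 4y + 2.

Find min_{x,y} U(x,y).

U(x,y) separates as P(x) + Q(y) + 2, so its minimum is min P + min Q + 2.
P'(x) = 2x - 2 vanishes at x ∈ {1}; Q'(y) = 4y - 4 vanishes at y ∈ {1}.
Local minima of P (where P''>0): P(1)=-1. Local minima of Q: Q(1)=-2.
So the global minimum of U is P(1) + Q(1) + 2 = -1 − 2 + 2 = -1, attained at (1, 1).

-1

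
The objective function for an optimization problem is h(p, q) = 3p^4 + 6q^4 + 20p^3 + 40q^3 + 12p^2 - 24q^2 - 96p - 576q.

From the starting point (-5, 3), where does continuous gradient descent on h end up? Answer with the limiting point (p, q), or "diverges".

h is separable, so gradient descent decouples: p follows -∂h/∂p, q follows -∂h/∂q.
∂h/∂p = 12(p - 1)(p + 2)(p + 4); at p=-5 this is -216, so p increases.
∂h/∂q = 24(q - 2)(q + 3)(q + 4); at q=3 this is 1008, so q decreases.
p converges to its nearest critical value -4 (a local min of the p-part); q converges to 2. The iterate converges to (-4, 2).

(-4, 2)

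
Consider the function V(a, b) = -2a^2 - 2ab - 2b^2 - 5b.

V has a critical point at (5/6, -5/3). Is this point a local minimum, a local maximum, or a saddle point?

local maximum

The Hessian of V is constant: H = [[-4, -2], [-2, -4]].
det(H) = (-4)·(-4) − (-2)² = 12.
det(H) > 0 and tr(H) = -8 < 0, so H is negative definite and the point is a local maximum.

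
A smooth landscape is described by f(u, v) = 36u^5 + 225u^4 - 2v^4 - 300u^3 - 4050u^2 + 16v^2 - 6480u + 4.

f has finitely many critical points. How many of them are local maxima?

4

f separates as a function of u plus a function of v, so ∇f=0 decouples.
∂f/∂u = 180(u - 3)(u + 1)(u + 3)(u + 4) = 0 at u ∈ {-4, -3, -1, 3}; ∂f/∂v = -8v(v - 2)(v + 2) = 0 at v ∈ {-2, 0, 2}.
The Hessian is diagonal: diag(f_uu, f_vv). Second derivatives: f_uu(-4)=-3780, f_uu(-3)=2160, f_uu(-1)=-4320, f_uu(3)=30240; f_vv(-2)=-64, f_vv(0)=32, f_vv(2)=-64.
Local maxima occur where both diagonal entries negative: (-4, -2), (-4, 2), (-1, -2), (-1, 2). Count: 4.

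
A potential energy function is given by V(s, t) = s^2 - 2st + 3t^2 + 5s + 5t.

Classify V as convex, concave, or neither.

convex

V is quadratic, so its Hessian is the constant matrix H = [[2, -2], [-2, 6]].
det(H) = 8, tr(H) = 8.
det(H) > 0 and tr(H) > 0, so H is positive definite everywhere: convex.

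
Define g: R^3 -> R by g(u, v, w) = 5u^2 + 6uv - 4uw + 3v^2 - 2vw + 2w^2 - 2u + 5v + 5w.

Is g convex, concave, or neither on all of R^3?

convex

g is quadratic, so its Hessian is the constant matrix H = [[10, 6, -4], [6, 6, -2], [-4, -2, 4]].
Leading principal minors: 10, 24, 56.
All positive ⇒ H ≻ 0 ⇒ convex.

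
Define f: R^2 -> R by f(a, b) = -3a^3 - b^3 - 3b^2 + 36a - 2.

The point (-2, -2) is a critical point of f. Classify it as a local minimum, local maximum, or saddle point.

The mixed partial ∂²f/∂a∂b is 0, so the Hessian at any point is diag(f_aa, f_bb) = diag(-18a, -6(b + 1)).
At (-2, -2): H = diag(36, 6).
Both eigenvalues are positive, so H is positive definite: a local minimum.

local minimum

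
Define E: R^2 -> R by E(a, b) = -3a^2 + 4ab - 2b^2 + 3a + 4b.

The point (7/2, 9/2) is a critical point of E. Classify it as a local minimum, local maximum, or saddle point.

local maximum

The Hessian of E is constant: H = [[-6, 4], [4, -4]].
det(H) = (-6)·(-4) − 4² = 8.
det(H) > 0 and tr(H) = -10 < 0, so H is negative definite and the point is a local maximum.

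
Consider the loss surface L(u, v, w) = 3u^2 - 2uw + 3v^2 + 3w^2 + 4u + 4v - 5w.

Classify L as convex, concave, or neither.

convex

L is quadratic, so its Hessian is the constant matrix H = [[6, 0, -2], [0, 6, 0], [-2, 0, 6]].
Leading principal minors: 6, 36, 192.
All positive ⇒ H ≻ 0 ⇒ convex.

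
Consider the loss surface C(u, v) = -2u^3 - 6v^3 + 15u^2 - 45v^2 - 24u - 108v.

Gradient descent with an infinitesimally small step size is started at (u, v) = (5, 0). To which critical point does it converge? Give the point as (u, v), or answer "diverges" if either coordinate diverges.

diverges

C is separable, so gradient descent decouples: u follows -∂C/∂u, v follows -∂C/∂v.
∂C/∂u = -6(u - 4)(u - 1); at u=5 this is -24, so u increases.
∂C/∂v = -18(v + 2)(v + 3); at v=0 this is -108, so v increases.
The u-coordinate has no critical point in that direction and runs off to infinity.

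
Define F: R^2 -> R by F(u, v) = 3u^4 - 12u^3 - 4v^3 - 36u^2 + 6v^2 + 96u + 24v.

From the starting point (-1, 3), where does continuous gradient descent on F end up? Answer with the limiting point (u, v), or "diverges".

diverges

F is separable, so gradient descent decouples: u follows -∂F/∂u, v follows -∂F/∂v.
∂F/∂u = 12(u - 4)(u - 1)(u + 2); at u=-1 this is 120, so u decreases.
∂F/∂v = -12(v - 2)(v + 1); at v=3 this is -48, so v increases.
The v-coordinate has no critical point in that direction and runs off to infinity.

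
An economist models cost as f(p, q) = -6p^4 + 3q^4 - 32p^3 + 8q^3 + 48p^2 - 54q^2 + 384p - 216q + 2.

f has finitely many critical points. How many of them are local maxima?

2

f separates as a function of p plus a function of q, so ∇f=0 decouples.
∂f/∂p = -24(p - 2)(p + 2)(p + 4) = 0 at p ∈ {-4, -2, 2}; ∂f/∂q = 12(q - 3)(q + 2)(q + 3) = 0 at q ∈ {-3, -2, 3}.
The Hessian is diagonal: diag(f_pp, f_qq). Second derivatives: f_pp(-4)=-288, f_pp(-2)=192, f_pp(2)=-576; f_qq(-3)=72, f_qq(-2)=-60, f_qq(3)=360.
Local maxima occur where both diagonal entries negative: (-4, -2), (2, -2). Count: 2.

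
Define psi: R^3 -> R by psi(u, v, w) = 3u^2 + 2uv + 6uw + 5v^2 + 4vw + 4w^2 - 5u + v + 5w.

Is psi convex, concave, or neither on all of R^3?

convex

psi is quadratic, so its Hessian is the constant matrix H = [[6, 2, 6], [2, 10, 4], [6, 4, 8]].
Leading principal minors: 6, 56, 88.
All positive ⇒ H ≻ 0 ⇒ convex.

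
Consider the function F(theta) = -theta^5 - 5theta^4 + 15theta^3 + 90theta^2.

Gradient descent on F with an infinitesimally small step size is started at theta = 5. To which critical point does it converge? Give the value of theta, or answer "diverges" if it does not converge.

F'(theta) = -5theta(theta - 3)(theta + 3)(theta + 4), so F'(5) = -3600.
Gradient descent moves in the -F' direction, i.e. theta is increasing.
There is no critical point above theta=5, and F' keeps the same sign, so the iterate runs off to +∞.

diverges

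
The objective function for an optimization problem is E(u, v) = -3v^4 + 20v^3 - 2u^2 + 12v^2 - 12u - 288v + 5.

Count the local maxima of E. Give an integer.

E separates as a function of u plus a function of v, so ∇E=0 decouples.
∂E/∂u = -4(u + 3) = 0 at u ∈ {-3}; ∂E/∂v = -12(v - 4)(v - 3)(v + 2) = 0 at v ∈ {-2, 3, 4}.
The Hessian is diagonal: diag(E_uu, E_vv). Second derivatives: E_uu(-3)=-4; E_vv(-2)=-360, E_vv(3)=60, E_vv(4)=-72.
Local maxima occur where both diagonal entries negative: (-3, -2), (-3, 4). Count: 2.

2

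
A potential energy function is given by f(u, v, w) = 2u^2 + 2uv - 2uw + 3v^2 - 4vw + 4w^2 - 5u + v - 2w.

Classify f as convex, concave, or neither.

f is quadratic, so its Hessian is the constant matrix H = [[4, 2, -2], [2, 6, -4], [-2, -4, 8]].
Leading principal minors: 4, 20, 104.
All positive ⇒ H ≻ 0 ⇒ convex.

convex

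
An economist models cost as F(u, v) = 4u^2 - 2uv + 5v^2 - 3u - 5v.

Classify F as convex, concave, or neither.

F is quadratic, so its Hessian is the constant matrix H = [[8, -2], [-2, 10]].
det(H) = 76, tr(H) = 18.
det(H) > 0 and tr(H) > 0, so H is positive definite everywhere: convex.

convex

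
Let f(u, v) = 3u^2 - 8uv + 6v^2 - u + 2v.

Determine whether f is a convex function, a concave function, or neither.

f is quadratic, so its Hessian is the constant matrix H = [[6, -8], [-8, 12]].
det(H) = 8, tr(H) = 18.
det(H) > 0 and tr(H) > 0, so H is positive definite everywhere: convex.

convex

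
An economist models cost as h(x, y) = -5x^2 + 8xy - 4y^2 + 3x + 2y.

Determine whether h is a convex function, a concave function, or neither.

concave

h is quadratic, so its Hessian is the constant matrix H = [[-10, 8], [8, -8]].
det(H) = 16, tr(H) = -18.
det(H) > 0 and tr(H) < 0, so H is negative definite everywhere: concave.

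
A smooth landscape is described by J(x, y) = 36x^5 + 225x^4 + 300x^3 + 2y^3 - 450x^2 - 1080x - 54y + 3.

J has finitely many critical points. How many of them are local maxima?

2

J separates as a function of x plus a function of y, so ∇J=0 decouples.
∂J/∂x = 180(x - 1)(x + 1)(x + 2)(x + 3) = 0 at x ∈ {-3, -2, -1, 1}; ∂J/∂y = 6(y - 3)(y + 3) = 0 at y ∈ {-3, 3}.
The Hessian is diagonal: diag(J_xx, J_yy). Second derivatives: J_xx(-3)=-1440, J_xx(-2)=540, J_xx(-1)=-720, J_xx(1)=4320; J_yy(-3)=-36, J_yy(3)=36.
Local maxima occur where both diagonal entries negative: (-3, -3), (-1, -3). Count: 2.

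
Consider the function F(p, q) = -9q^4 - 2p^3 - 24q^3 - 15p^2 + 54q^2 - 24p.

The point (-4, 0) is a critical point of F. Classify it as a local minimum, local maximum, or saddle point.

The mixed partial ∂²F/∂p∂q is 0, so the Hessian at any point is diag(F_pp, F_qq) = diag(-6(2p + 5), 36(-3q^2 - 4q + 3)).
At (-4, 0): H = diag(18, 108).
Both eigenvalues are positive, so H is positive definite: a local minimum.

local minimum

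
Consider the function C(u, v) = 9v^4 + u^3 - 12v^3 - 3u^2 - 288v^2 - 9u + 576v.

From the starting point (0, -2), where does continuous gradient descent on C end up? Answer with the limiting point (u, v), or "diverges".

C is separable, so gradient descent decouples: u follows -∂C/∂u, v follows -∂C/∂v.
∂C/∂u = 3(u - 3)(u + 1); at u=0 this is -9, so u increases.
∂C/∂v = 36(v - 4)(v - 1)(v + 4); at v=-2 this is 1296, so v decreases.
u converges to its nearest critical value 3 (a local min of the u-part); v converges to -4. The iterate converges to (3, -4).

(3, -4)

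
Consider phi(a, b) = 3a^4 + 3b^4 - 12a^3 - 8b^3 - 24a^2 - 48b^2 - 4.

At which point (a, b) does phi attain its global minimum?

(4, 4)

phi(a,b) separates as P(a) + Q(b) − 4, so its minimum is min P + min Q − 4.
P'(a) = 12a(a - 4)(a + 1) vanishes at a ∈ {-1, 0, 4}; Q'(b) = 12b(b - 4)(b + 2) vanishes at b ∈ {-2, 0, 4}.
Local minima of P (where P''>0): P(-1)=-9, P(4)=-384. Local minima of Q: Q(-2)=-80, Q(4)=-512.
So the global minimum of phi is P(4) + Q(4) − 4 = -384 − 512 − 4 = -900, attained at (4, 4).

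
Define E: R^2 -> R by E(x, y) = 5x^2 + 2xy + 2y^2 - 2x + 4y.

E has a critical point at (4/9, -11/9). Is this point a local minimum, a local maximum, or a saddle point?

local minimum

The Hessian of E is constant: H = [[10, 2], [2, 4]].
det(H) = 10·4 − 2² = 36.
det(H) > 0 and tr(H) = 14 > 0, so H is positive definite and the point is a local minimum.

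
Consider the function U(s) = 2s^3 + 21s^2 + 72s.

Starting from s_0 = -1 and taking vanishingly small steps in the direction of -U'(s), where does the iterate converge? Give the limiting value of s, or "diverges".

U'(s) = 6(s + 3)(s + 4), so U'(-1) = 36.
Gradient descent moves in the -U' direction, i.e. s is decreasing.
The nearest critical point in that direction is s = -3, where U'' = 6 > 0 (a local minimum). The iterate converges there.

-3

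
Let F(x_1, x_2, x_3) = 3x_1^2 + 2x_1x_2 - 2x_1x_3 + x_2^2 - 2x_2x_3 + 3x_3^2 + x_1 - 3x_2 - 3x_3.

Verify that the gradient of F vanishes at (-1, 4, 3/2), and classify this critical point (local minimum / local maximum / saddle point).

∇F = (6x_1 + 2x_2 - 2x_3 + 1, 2x_1 + 2x_2 - 2x_3 - 3, -2x_1 - 2x_2 + 6x_3 - 3); substituting (-1, 4, 3/2) gives ∇F = (0, 0, 0), so (-1, 4, 3/2) is indeed a critical point.
The Hessian is constant: H = [[6, 2, -2], [2, 2, -2], [-2, -2, 6]].
Leading principal minors: Δ₁ = 6, Δ₂ = 8, Δ₃ = 32.
All leading minors are positive, so H is positive definite: a local minimum.

local minimum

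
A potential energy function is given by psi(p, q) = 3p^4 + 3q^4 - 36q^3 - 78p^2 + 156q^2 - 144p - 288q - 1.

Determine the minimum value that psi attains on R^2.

-1249

psi(p,q) separates as A(p) + B(q) − 1, so its minimum is min A + min B − 1.
A'(p) = 12(p - 4)(p + 1)(p + 3) vanishes at p ∈ {-3, -1, 4}; B'(q) = 12(q - 4)(q - 3)(q - 2) vanishes at q ∈ {2, 3, 4}.
Local minima of A (where A''>0): A(-3)=-27, A(4)=-1056. Local minima of B: B(2)=-192, B(4)=-192.
So the global minimum of psi is A(4) + B(2) − 1 = -1056 − 192 − 1 = -1249, attained at (4, 2).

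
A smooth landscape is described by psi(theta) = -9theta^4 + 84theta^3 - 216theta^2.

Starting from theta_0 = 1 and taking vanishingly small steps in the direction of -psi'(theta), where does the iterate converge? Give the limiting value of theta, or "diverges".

3

psi'(theta) = -36theta(theta - 4)(theta - 3), so psi'(1) = -216.
Gradient descent moves in the -psi' direction, i.e. theta is increasing.
The nearest critical point in that direction is theta = 3, where psi'' = 108 > 0 (a local minimum). The iterate converges there.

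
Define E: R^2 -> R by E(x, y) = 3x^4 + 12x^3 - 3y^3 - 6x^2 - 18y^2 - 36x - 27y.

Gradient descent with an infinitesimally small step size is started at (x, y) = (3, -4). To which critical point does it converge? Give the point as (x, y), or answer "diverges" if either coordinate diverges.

(1, -3)

E is separable, so gradient descent decouples: x follows -∂E/∂x, y follows -∂E/∂y.
∂E/∂x = 12(x - 1)(x + 1)(x + 3); at x=3 this is 576, so x decreases.
∂E/∂y = -9(y + 1)(y + 3); at y=-4 this is -27, so y increases.
x converges to its nearest critical value 1 (a local min of the x-part); y converges to -3. The iterate converges to (1, -3).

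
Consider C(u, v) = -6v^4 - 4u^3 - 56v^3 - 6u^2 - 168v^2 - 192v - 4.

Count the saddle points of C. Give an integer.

C separates as a function of u plus a function of v, so ∇C=0 decouples.
∂C/∂u = -12u(u + 1) = 0 at u ∈ {-1, 0}; ∂C/∂v = -24(v + 1)(v + 2)(v + 4) = 0 at v ∈ {-4, -2, -1}.
The Hessian is diagonal: diag(C_uu, C_vv). Second derivatives: C_uu(-1)=12, C_uu(0)=-12; C_vv(-4)=-144, C_vv(-2)=48, C_vv(-1)=-72.
Saddle points occur where the two diagonal entries have opposite signs: (-1, -4), (-1, -1), (0, -2). Count: 3.

3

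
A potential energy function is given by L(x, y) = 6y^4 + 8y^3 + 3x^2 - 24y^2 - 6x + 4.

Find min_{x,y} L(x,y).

-63

L(x,y) separates as P(x) + Q(y) + 4, so its minimum is min P + min Q + 4.
P'(x) = 6x - 6 vanishes at x ∈ {1}; Q'(y) = 24y(y - 1)(y + 2) vanishes at y ∈ {-2, 0, 1}.
Local minima of P (where P''>0): P(1)=-3. Local minima of Q: Q(-2)=-64, Q(1)=-10.
So the global minimum of L is P(1) + Q(-2) + 4 = -3 − 64 + 4 = -63, attained at (1, -2).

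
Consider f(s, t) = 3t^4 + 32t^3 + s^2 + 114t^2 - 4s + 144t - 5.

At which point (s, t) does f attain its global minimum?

f(s,t) separates as P(s) + Q(t) − 5, so its minimum is min P + min Q − 5.
P'(s) = 2s - 4 vanishes at s ∈ {2}; Q'(t) = 12(t + 1)(t + 3)(t + 4) vanishes at t ∈ {-4, -3, -1}.
Local minima of P (where P''>0): P(2)=-4. Local minima of Q: Q(-4)=-32, Q(-1)=-59.
So the global minimum of f is P(2) + Q(-1) − 5 = -4 − 59 − 5 = -68, attained at (2, -1).

(2, -1)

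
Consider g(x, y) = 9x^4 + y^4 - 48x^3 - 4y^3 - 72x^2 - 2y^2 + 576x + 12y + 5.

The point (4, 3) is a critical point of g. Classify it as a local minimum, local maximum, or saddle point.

local minimum

The mixed partial ∂²g/∂x∂y is 0, so the Hessian at any point is diag(g_xx, g_yy) = diag(36(3x^2 - 8x - 4), 4(3y^2 - 6y - 1)).
At (4, 3): H = diag(432, 32).
Both eigenvalues are positive, so H is positive definite: a local minimum.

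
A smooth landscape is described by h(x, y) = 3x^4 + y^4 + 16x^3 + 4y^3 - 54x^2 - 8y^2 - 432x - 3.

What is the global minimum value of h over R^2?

-1238

h(x,y) separates as P(x) + Q(y) − 3, so its minimum is min P + min Q − 3.
P'(x) = 12(x - 3)(x + 3)(x + 4) vanishes at x ∈ {-4, -3, 3}; Q'(y) = 4y(y - 1)(y + 4) vanishes at y ∈ {-4, 0, 1}.
Local minima of P (where P''>0): P(-4)=608, P(3)=-1107. Local minima of Q: Q(-4)=-128, Q(1)=-3.
So the global minimum of h is P(3) + Q(-4) − 3 = -1107 − 128 − 3 = -1238, attained at (3, -4).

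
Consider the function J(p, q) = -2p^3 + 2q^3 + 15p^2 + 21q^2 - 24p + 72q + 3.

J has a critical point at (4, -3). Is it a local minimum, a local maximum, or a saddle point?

saddle point

The mixed partial ∂²J/∂p∂q is 0, so the Hessian at any point is diag(J_pp, J_qq) = diag(6(-2p + 5), 6(2q + 7)).
At (4, -3): H = diag(-18, 6).
The eigenvalues have opposite signs, so H is indefinite: a saddle point.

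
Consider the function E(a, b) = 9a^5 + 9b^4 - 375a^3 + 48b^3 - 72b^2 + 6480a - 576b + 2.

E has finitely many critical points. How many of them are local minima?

E separates as a function of a plus a function of b, so ∇E=0 decouples.
∂E/∂a = 45(a - 4)(a - 3)(a + 3)(a + 4) = 0 at a ∈ {-4, -3, 3, 4}; ∂E/∂b = 36(b - 2)(b + 2)(b + 4) = 0 at b ∈ {-4, -2, 2}.
The Hessian is diagonal: diag(E_aa, E_bb). Second derivatives: E_aa(-4)=-2520, E_aa(-3)=1890, E_aa(3)=-1890, E_aa(4)=2520; E_bb(-4)=432, E_bb(-2)=-288, E_bb(2)=864.
Local minima occur where both diagonal entries positive: (-3, -4), (-3, 2), (4, -4), (4, 2). Count: 4.

4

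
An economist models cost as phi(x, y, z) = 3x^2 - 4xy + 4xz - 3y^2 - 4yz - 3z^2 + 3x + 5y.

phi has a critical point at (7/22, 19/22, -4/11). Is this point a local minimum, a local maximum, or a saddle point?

The Hessian is constant: H = [[6, -4, 4], [-4, -6, -4], [4, -4, -6]].
Leading principal minors: Δ₁ = 6, Δ₂ = -52, Δ₃ = 440.
The minors fit neither the all-positive nor the alternating-sign pattern, so H is indefinite: a saddle point.

saddle point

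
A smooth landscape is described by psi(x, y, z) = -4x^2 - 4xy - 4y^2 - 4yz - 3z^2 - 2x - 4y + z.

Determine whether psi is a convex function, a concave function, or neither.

psi is quadratic, so its Hessian is the constant matrix H = [[-8, -4, 0], [-4, -8, -4], [0, -4, -6]].
Leading principal minors: -8, 48, -160.
Signs alternate −, +, − ⇒ H ≺ 0 ⇒ concave.

concave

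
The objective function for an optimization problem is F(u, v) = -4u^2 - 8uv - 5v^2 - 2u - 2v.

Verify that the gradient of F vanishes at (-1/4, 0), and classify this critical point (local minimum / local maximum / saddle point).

local maximum

∇F = (-8u - 8v - 2, -8u - 10v - 2); substituting (-1/4, 0) gives ∇F = (0, 0), so (-1/4, 0) is indeed a critical point.
The Hessian of F is constant: H = [[-8, -8], [-8, -10]].
det(H) = (-8)·(-10) − (-8)² = 16.
det(H) > 0 and tr(H) = -18 < 0, so H is negative definite and the point is a local maximum.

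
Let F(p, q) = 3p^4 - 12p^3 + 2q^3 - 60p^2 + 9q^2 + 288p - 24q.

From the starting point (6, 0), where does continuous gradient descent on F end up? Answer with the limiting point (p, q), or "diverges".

F is separable, so gradient descent decouples: p follows -∂F/∂p, q follows -∂F/∂q.
∂F/∂p = 12(p - 4)(p - 2)(p + 3); at p=6 this is 864, so p decreases.
∂F/∂q = 6(q - 1)(q + 4); at q=0 this is -24, so q increases.
p converges to its nearest critical value 4 (a local min of the p-part); q converges to 1. The iterate converges to (4, 1).

(4, 1)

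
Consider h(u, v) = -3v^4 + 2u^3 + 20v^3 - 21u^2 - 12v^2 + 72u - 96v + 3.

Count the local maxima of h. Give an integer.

h separates as a function of u plus a function of v, so ∇h=0 decouples.
∂h/∂u = 6(u - 4)(u - 3) = 0 at u ∈ {3, 4}; ∂h/∂v = -12(v - 4)(v - 2)(v + 1) = 0 at v ∈ {-1, 2, 4}.
The Hessian is diagonal: diag(h_uu, h_vv). Second derivatives: h_uu(3)=-6, h_uu(4)=6; h_vv(-1)=-180, h_vv(2)=72, h_vv(4)=-120.
Local maxima occur where both diagonal entries negative: (3, -1), (3, 4). Count: 2.

2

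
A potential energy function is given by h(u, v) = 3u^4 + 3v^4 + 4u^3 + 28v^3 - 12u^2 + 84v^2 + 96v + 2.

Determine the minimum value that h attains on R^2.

-94

h(u,v) separates as P(u) + Q(v) + 2, so its minimum is min P + min Q + 2.
P'(u) = 12u(u - 1)(u + 2) vanishes at u ∈ {-2, 0, 1}; Q'(v) = 12(v + 1)(v + 2)(v + 4) vanishes at v ∈ {-4, -2, -1}.
Local minima of P (where P''>0): P(-2)=-32, P(1)=-5. Local minima of Q: Q(-4)=-64, Q(-1)=-37.
So the global minimum of h is P(-2) + Q(-4) + 2 = -32 − 64 + 2 = -94, attained at (-2, -4).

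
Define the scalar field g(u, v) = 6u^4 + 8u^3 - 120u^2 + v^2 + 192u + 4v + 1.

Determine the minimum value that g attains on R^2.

-1667

g(u,v) separates as P(u) + Q(v) + 1, so its minimum is min P + min Q + 1.
P'(u) = 24(u - 2)(u - 1)(u + 4) vanishes at u ∈ {-4, 1, 2}; Q'(v) = 2v + 4 vanishes at v ∈ {-2}.
Local minima of P (where P''>0): P(-4)=-1664, P(2)=64. Local minima of Q: Q(-2)=-4.
So the global minimum of g is P(-4) + Q(-2) + 1 = -1664 − 4 + 1 = -1667, attained at (-4, -2).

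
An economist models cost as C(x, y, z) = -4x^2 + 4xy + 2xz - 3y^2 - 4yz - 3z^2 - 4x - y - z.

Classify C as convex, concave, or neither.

concave

C is quadratic, so its Hessian is the constant matrix H = [[-8, 4, 2], [4, -6, -4], [2, -4, -6]].
Leading principal minors: -8, 32, -104.
Signs alternate −, +, − ⇒ H ≺ 0 ⇒ concave.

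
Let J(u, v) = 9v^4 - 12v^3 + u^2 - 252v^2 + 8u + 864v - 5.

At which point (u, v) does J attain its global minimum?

(-4, -4)

J(u,v) separates as P(u) + Q(v) − 5, so its minimum is min P + min Q − 5.
P'(u) = 2u + 8 vanishes at u ∈ {-4}; Q'(v) = 36(v - 3)(v - 2)(v + 4) vanishes at v ∈ {-4, 2, 3}.
Local minima of P (where P''>0): P(-4)=-16. Local minima of Q: Q(-4)=-4416, Q(3)=729.
So the global minimum of J is P(-4) + Q(-4) − 5 = -16 − 4416 − 5 = -4437, attained at (-4, -4).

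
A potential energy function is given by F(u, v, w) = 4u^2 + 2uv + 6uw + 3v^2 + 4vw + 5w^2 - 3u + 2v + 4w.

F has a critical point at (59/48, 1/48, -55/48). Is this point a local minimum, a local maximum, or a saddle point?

local minimum

The Hessian is constant: H = [[8, 2, 6], [2, 6, 4], [6, 4, 10]].
Leading principal minors: Δ₁ = 8, Δ₂ = 44, Δ₃ = 192.
All leading minors are positive, so H is positive definite: a local minimum.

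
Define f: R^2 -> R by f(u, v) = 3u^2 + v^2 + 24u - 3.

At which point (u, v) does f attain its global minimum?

f(u,v) separates as P(u) + Q(v) − 3, so its minimum is min P + min Q − 3.
P'(u) = 6u + 24 vanishes at u ∈ {-4}; Q'(v) = 2v vanishes at v ∈ {0}.
Local minima of P (where P''>0): P(-4)=-48. Local minima of Q: Q(0)=0.
So the global minimum of f is P(-4) + Q(0) − 3 = -48 + 0 − 3 = -51, attained at (-4, 0).

(-4, 0)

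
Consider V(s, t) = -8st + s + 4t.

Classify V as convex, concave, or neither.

neither

V is quadratic, so its Hessian is the constant matrix H = [[0, -8], [-8, 0]].
det(H) = -64, tr(H) = 0.
det(H) < 0, so H is indefinite: neither convex nor concave.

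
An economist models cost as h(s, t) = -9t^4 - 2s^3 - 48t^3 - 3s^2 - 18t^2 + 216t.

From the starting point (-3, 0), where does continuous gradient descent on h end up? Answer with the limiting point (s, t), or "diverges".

(-1, -2)

h is separable, so gradient descent decouples: s follows -∂h/∂s, t follows -∂h/∂t.
∂h/∂s = -6s(s + 1); at s=-3 this is -36, so s increases.
∂h/∂t = -36(t - 1)(t + 2)(t + 3); at t=0 this is 216, so t decreases.
s converges to its nearest critical value -1 (a local min of the s-part); t converges to -2. The iterate converges to (-1, -2).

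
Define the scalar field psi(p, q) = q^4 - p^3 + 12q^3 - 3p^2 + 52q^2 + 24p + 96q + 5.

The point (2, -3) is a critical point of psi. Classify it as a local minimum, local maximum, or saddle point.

The mixed partial ∂²psi/∂p∂q is 0, so the Hessian at any point is diag(psi_pp, psi_qq) = diag(-6(p + 1), 4(3q^2 + 18q + 26)).
At (2, -3): H = diag(-18, -4).
Both eigenvalues are negative, so H is negative definite: a local maximum.

local maximum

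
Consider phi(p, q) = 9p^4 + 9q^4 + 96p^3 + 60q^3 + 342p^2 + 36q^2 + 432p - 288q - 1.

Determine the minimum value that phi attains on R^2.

phi(p,q) separates as A(p) + B(q) − 1, so its minimum is min A + min B − 1.
A'(p) = 36(p + 1)(p + 3)(p + 4) vanishes at p ∈ {-4, -3, -1}; B'(q) = 36(q - 1)(q + 2)(q + 4) vanishes at q ∈ {-4, -2, 1}.
Local minima of A (where A''>0): A(-4)=-96, A(-1)=-177. Local minima of B: B(-4)=192, B(1)=-183.
So the global minimum of phi is A(-1) + B(1) − 1 = -177 − 183 − 1 = -361, attained at (-1, 1).

-361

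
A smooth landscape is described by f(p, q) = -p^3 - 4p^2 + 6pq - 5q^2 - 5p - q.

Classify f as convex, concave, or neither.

The term -p^3 is cubic, so the Hessian is not constant.
∂²f/∂p² = -6p - 8, which takes both signs as p varies (negative for sufficiently large p). A diagonal entry of the Hessian changing sign means the Hessian is neither positive- nor negative-semidefinite on all of R^2.

neither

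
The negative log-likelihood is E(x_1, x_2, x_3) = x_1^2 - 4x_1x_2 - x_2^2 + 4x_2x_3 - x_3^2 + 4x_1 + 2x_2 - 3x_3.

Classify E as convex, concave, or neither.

E is quadratic, so its Hessian is the constant matrix H = [[2, -4, 0], [-4, -2, 4], [0, 4, -2]].
Leading principal minors: 2, -20, 8.
Neither pattern holds ⇒ H is indefinite ⇒ neither convex nor concave.

neither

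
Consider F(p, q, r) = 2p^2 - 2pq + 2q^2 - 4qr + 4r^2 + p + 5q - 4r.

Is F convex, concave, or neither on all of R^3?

F is quadratic, so its Hessian is the constant matrix H = [[4, -2, 0], [-2, 4, -4], [0, -4, 8]].
Leading principal minors: 4, 12, 32.
All positive ⇒ H ≻ 0 ⇒ convex.

convex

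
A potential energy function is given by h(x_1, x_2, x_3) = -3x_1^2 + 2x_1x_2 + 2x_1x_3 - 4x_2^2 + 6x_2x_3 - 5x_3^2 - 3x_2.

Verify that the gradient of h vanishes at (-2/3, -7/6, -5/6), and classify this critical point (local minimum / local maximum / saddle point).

∇h = (-6x_1 + 2x_2 + 2x_3, 2x_1 - 8x_2 + 6x_3 - 3, 2x_1 + 6x_2 - 10x_3); substituting (-2/3, -7/6, -5/6) gives ∇h = (0, 0, 0), so (-2/3, -7/6, -5/6) is indeed a critical point.
The Hessian is constant: H = [[-6, 2, 2], [2, -8, 6], [2, 6, -10]].
Leading principal minors: Δ₁ = -6, Δ₂ = 44, Δ₃ = -144.
The minors alternate sign starting negative (−, +, −), so H is negative definite: a local maximum.

local maximum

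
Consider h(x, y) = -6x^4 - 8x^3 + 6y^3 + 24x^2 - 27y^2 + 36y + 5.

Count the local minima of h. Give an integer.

h separates as a function of x plus a function of y, so ∇h=0 decouples.
∂h/∂x = -24x(x - 1)(x + 2) = 0 at x ∈ {-2, 0, 1}; ∂h/∂y = 18(y - 2)(y - 1) = 0 at y ∈ {1, 2}.
The Hessian is diagonal: diag(h_xx, h_yy). Second derivatives: h_xx(-2)=-144, h_xx(0)=48, h_xx(1)=-72; h_yy(1)=-18, h_yy(2)=18.
Local minima occur where both diagonal entries positive: (0, 2). Count: 1.

1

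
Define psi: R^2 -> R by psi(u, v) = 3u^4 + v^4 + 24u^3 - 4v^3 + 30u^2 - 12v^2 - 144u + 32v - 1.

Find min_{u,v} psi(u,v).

-152

psi(u,v) separates as P(u) + Q(v) − 1, so its minimum is min P + min Q − 1.
P'(u) = 12(u - 1)(u + 3)(u + 4) vanishes at u ∈ {-4, -3, 1}; Q'(v) = 4(v - 4)(v - 1)(v + 2) vanishes at v ∈ {-2, 1, 4}.
Local minima of P (where P''>0): P(-4)=288, P(1)=-87. Local minima of Q: Q(-2)=-64, Q(4)=-64.
So the global minimum of psi is P(1) + Q(-2) − 1 = -87 − 64 − 1 = -152, attained at (1, -2).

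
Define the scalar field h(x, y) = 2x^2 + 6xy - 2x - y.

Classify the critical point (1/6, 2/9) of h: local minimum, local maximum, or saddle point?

The Hessian of h is constant: H = [[4, 6], [6, 0]].
det(H) = 4·0 − 6² = -36.
Since det(H) < 0, H is indefinite and the critical point is a saddle point.

saddle point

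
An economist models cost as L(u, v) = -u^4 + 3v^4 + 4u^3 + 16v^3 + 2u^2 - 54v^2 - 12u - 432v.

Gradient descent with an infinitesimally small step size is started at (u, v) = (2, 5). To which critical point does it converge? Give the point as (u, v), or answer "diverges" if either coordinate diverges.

(1, 3)

L is separable, so gradient descent decouples: u follows -∂L/∂u, v follows -∂L/∂v.
∂L/∂u = -4(u - 3)(u - 1)(u + 1); at u=2 this is 12, so u decreases.
∂L/∂v = 12(v - 3)(v + 3)(v + 4); at v=5 this is 1728, so v decreases.
u converges to its nearest critical value 1 (a local min of the u-part); v converges to 3. The iterate converges to (1, 3).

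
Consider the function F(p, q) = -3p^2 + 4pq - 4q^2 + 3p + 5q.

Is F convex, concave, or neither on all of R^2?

F is quadratic, so its Hessian is the constant matrix H = [[-6, 4], [4, -8]].
det(H) = 32, tr(H) = -14.
det(H) > 0 and tr(H) < 0, so H is negative definite everywhere: concave.

concave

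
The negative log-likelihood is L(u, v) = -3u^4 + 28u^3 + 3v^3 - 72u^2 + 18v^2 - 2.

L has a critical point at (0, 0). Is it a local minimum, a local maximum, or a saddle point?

The mixed partial ∂²L/∂u∂v is 0, so the Hessian at any point is diag(L_uu, L_vv) = diag(12(-3u^2 + 14u - 12), 18(v + 2)).
At (0, 0): H = diag(-144, 36).
The eigenvalues have opposite signs, so H is indefinite: a saddle point.

saddle point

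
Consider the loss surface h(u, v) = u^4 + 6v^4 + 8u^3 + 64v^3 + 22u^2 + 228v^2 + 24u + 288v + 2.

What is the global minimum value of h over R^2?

-125

h(u,v) separates as P(u) + Q(v) + 2, so its minimum is min P + min Q + 2.
P'(u) = 4(u + 1)(u + 2)(u + 3) vanishes at u ∈ {-3, -2, -1}; Q'(v) = 24(v + 1)(v + 3)(v + 4) vanishes at v ∈ {-4, -3, -1}.
Local minima of P (where P''>0): P(-3)=-9, P(-1)=-9. Local minima of Q: Q(-4)=-64, Q(-1)=-118.
So the global minimum of h is P(-3) + Q(-1) + 2 = -9 − 118 + 2 = -125, attained at (-3, -1).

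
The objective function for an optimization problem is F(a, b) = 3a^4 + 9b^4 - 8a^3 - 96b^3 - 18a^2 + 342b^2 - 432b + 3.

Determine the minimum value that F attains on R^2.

F(a,b) separates as P(a) + Q(b) + 3, so its minimum is min P + min Q + 3.
P'(a) = 12a(a - 3)(a + 1) vanishes at a ∈ {-1, 0, 3}; Q'(b) = 36(b - 4)(b - 3)(b - 1) vanishes at b ∈ {1, 3, 4}.
Local minima of P (where P''>0): P(-1)=-7, P(3)=-135. Local minima of Q: Q(1)=-177, Q(4)=-96.
So the global minimum of F is P(3) + Q(1) + 3 = -135 − 177 + 3 = -309, attained at (3, 1).

-309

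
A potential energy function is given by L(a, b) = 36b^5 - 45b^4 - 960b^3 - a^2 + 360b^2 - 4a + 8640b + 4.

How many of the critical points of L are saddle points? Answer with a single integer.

2

L separates as a function of a plus a function of b, so ∇L=0 decouples.
∂L/∂a = -2(a + 2) = 0 at a ∈ {-2}; ∂L/∂b = 180(b - 4)(b - 2)(b + 2)(b + 3) = 0 at b ∈ {-3, -2, 2, 4}.
The Hessian is diagonal: diag(L_aa, L_bb). Second derivatives: L_aa(-2)=-2; L_bb(-3)=-6300, L_bb(-2)=4320, L_bb(2)=-7200, L_bb(4)=15120.
Saddle points occur where the two diagonal entries have opposite signs: (-2, -2), (-2, 4). Count: 2.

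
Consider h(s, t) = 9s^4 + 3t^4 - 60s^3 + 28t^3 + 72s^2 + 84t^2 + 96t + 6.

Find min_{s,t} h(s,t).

-442

h(s,t) separates as P(s) + Q(t) + 6, so its minimum is min P + min Q + 6.
P'(s) = 36s(s - 4)(s - 1) vanishes at s ∈ {0, 1, 4}; Q'(t) = 12(t + 1)(t + 2)(t + 4) vanishes at t ∈ {-4, -2, -1}.
Local minima of P (where P''>0): P(0)=0, P(4)=-384. Local minima of Q: Q(-4)=-64, Q(-1)=-37.
So the global minimum of h is P(4) + Q(-4) + 6 = -384 − 64 + 6 = -442, attained at (4, -4).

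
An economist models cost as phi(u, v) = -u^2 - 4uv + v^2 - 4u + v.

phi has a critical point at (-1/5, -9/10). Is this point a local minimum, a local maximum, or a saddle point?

The Hessian of phi is constant: H = [[-2, -4], [-4, 2]].
det(H) = (-2)·2 − (-4)² = -20.
Since det(H) < 0, H is indefinite and the critical point is a saddle point.

saddle point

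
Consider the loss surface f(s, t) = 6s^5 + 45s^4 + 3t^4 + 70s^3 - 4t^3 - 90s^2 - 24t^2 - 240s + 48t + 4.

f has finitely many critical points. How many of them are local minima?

f separates as a function of s plus a function of t, so ∇f=0 decouples.
∂f/∂s = 30(s - 1)(s + 1)(s + 2)(s + 4) = 0 at s ∈ {-4, -2, -1, 1}; ∂f/∂t = 12(t - 2)(t - 1)(t + 2) = 0 at t ∈ {-2, 1, 2}.
The Hessian is diagonal: diag(f_ss, f_tt). Second derivatives: f_ss(-4)=-900, f_ss(-2)=180, f_ss(-1)=-180, f_ss(1)=900; f_tt(-2)=144, f_tt(1)=-36, f_tt(2)=48.
Local minima occur where both diagonal entries positive: (-2, -2), (-2, 2), (1, -2), (1, 2). Count: 4.

4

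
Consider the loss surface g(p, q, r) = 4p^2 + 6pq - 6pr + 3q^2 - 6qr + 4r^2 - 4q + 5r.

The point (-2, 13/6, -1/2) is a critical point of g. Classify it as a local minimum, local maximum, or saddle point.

The Hessian is constant: H = [[8, 6, -6], [6, 6, -6], [-6, -6, 8]].
Leading principal minors: Δ₁ = 8, Δ₂ = 12, Δ₃ = 24.
All leading minors are positive, so H is positive definite: a local minimum.

local minimum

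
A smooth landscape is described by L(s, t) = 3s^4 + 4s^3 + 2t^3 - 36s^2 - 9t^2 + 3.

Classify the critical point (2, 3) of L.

local minimum

The mixed partial ∂²L/∂s∂t is 0, so the Hessian at any point is diag(L_ss, L_tt) = diag(12(3s^2 + 2s - 6), 6(2t - 3)).
At (2, 3): H = diag(120, 18).
Both eigenvalues are positive, so H is positive definite: a local minimum.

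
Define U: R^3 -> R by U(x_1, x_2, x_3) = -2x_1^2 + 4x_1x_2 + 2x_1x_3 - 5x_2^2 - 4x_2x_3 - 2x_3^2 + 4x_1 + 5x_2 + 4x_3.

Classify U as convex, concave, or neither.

U is quadratic, so its Hessian is the constant matrix H = [[-4, 4, 2], [4, -10, -4], [2, -4, -4]].
Leading principal minors: -4, 24, -56.
Signs alternate −, +, − ⇒ H ≺ 0 ⇒ concave.

concave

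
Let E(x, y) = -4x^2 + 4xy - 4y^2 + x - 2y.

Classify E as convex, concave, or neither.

concave

E is quadratic, so its Hessian is the constant matrix H = [[-8, 4], [4, -8]].
det(H) = 48, tr(H) = -16.
det(H) > 0 and tr(H) < 0, so H is negative definite everywhere: concave.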